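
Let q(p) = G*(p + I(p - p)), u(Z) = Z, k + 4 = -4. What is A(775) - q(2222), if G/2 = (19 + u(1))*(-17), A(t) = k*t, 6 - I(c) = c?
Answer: 1508840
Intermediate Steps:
k = -8 (k = -4 - 4 = -8)
I(c) = 6 - c
A(t) = -8*t
G = -680 (G = 2*((19 + 1)*(-17)) = 2*(20*(-17)) = 2*(-340) = -680)
q(p) = -4080 - 680*p (q(p) = -680*(p + (6 - (p - p))) = -680*(p + (6 - 1*0)) = -680*(p + (6 + 0)) = -680*(p + 6) = -680*(6 + p) = -4080 - 680*p)
A(775) - q(2222) = -8*775 - (-4080 - 680*2222) = -6200 - (-4080 - 1510960) = -6200 - 1*(-1515040) = -6200 + 1515040 = 1508840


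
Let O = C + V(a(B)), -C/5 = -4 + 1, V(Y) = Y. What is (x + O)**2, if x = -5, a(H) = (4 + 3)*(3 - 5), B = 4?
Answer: 16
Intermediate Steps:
a(H) = -14 (a(H) = 7*(-2) = -14)
C = 15 (C = -5*(-4 + 1) = -5*(-3) = 15)
O = 1 (O = 15 - 14 = 1)
(x + O)**2 = (-5 + 1)**2 = (-4)**2 = 16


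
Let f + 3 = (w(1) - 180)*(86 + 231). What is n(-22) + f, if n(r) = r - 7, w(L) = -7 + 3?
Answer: -58360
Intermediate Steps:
w(L) = -4
f = -58331 (f = -3 + (-4 - 180)*(86 + 231) = -3 - 184*317 = -3 - 58328 = -58331)
n(r) = -7 + r
n(-22) + f = (-7 - 22) - 58331 = -29 - 58331 = -58360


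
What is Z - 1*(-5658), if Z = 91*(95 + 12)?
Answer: 15395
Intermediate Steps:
Z = 9737 (Z = 91*107 = 9737)
Z - 1*(-5658) = 9737 - 1*(-5658) = 9737 + 5658 = 15395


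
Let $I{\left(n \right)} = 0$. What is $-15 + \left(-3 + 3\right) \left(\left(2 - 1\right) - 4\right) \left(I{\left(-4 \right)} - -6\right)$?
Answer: $-15$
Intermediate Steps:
$-15 + \left(-3 + 3\right) \left(\left(2 - 1\right) - 4\right) \left(I{\left(-4 \right)} - -6\right) = -15 + \left(-3 + 3\right) \left(\left(2 - 1\right) - 4\right) \left(0 - -6\right) = -15 + 0 \left(1 - 4\right) \left(0 + 6\right) = -15 + 0 \left(-3\right) 6 = -15 + 0 \cdot 6 = -15 + 0 = -15$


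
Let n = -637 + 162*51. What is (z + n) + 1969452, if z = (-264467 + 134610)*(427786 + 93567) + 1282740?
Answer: -67698076704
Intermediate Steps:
z = -67700053781 (z = -129857*521353 + 1282740 = -67701336521 + 1282740 = -67700053781)
n = 7625 (n = -637 + 8262 = 7625)
(z + n) + 1969452 = (-67700053781 + 7625) + 1969452 = -67700046156 + 1969452 = -67698076704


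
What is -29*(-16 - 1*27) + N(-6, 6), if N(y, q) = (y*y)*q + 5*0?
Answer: 1463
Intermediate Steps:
N(y, q) = q*y² (N(y, q) = y²*q + 0 = q*y² + 0 = q*y²)
-29*(-16 - 1*27) + N(-6, 6) = -29*(-16 - 1*27) + 6*(-6)² = -29*(-16 - 27) + 6*36 = -29*(-43) + 216 = 1247 + 216 = 1463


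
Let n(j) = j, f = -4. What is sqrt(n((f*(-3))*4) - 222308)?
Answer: 2*I*sqrt(55565) ≈ 471.44*I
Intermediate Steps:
sqrt(n((f*(-3))*4) - 222308) = sqrt(-4*(-3)*4 - 222308) = sqrt(12*4 - 222308) = sqrt(48 - 222308) = sqrt(-222260) = 2*I*sqrt(55565)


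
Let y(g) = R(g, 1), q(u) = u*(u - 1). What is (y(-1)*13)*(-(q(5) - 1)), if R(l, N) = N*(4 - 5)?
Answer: 247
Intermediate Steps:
q(u) = u*(-1 + u)
R(l, N) = -N (R(l, N) = N*(-1) = -N)
y(g) = -1 (y(g) = -1*1 = -1)
(y(-1)*13)*(-(q(5) - 1)) = (-1*13)*(-(5*(-1 + 5) - 1)) = -(-13)*(5*4 - 1) = -(-13)*(20 - 1) = -(-13)*19 = -13*(-19) = 247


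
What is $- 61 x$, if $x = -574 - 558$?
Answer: $69052$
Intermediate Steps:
$x = -1132$
$- 61 x = \left(-61\right) \left(-1132\right) = 69052$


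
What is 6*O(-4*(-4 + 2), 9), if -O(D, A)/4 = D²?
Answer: -1536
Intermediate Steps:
O(D, A) = -4*D²
6*O(-4*(-4 + 2), 9) = 6*(-4*16*(-4 + 2)²) = 6*(-4*(-4*(-2))²) = 6*(-4*8²) = 6*(-4*64) = 6*(-256) = -1536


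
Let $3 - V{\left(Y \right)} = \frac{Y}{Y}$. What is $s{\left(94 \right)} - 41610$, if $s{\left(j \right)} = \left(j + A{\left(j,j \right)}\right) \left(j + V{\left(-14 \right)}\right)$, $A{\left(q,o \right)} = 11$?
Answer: $-31530$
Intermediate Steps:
$V{\left(Y \right)} = 2$ ($V{\left(Y \right)} = 3 - \frac{Y}{Y} = 3 - 1 = 2$)
$s{\left(j \right)} = \left(2 + j\right) \left(11 + j\right)$ ($s{\left(j \right)} = \left(j + 11\right) \left(j + 2\right) = \left(11 + j\right) \left(2 + j\right) = \left(2 + j\right) \left(11 + j\right)$)
$s{\left(94 \right)} - 41610 = \left(22 + 94^{2} + 13 \cdot 94\right) - 41610 = \left(22 + 8836 + 1222\right) - 41610 = 10080 - 41610 = -31530$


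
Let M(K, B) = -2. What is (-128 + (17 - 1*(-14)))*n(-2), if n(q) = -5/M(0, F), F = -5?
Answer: -485/2 ≈ -242.50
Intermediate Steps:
n(q) = 5/2 (n(q) = -5/(-2) = -5*(-½) = 5/2)
(-128 + (17 - 1*(-14)))*n(-2) = (-128 + (17 - 1*(-14)))*(5/2) = (-128 + (17 + 14))*(5/2) = (-128 + 31)*(5/2) = -97*5/2 = -485/2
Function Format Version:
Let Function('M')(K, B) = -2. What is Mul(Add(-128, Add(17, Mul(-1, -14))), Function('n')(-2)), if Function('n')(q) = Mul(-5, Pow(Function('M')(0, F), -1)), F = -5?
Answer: Rational(-485, 2) ≈ -242.50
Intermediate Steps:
Function('n')(q) = Rational(5, 2) (Function('n')(q) = Mul(-5, Pow(-2, -1)) = Mul(-5, Rational(-1, 2)) = Rational(5, 2))
Mul(Add(-128, Add(17, Mul(-1, -14))), Function('n')(-2)) = Mul(Add(-128, Add(17, Mul(-1, -14))), Rational(5, 2)) = Mul(Add(-128, Add(17, 14)), Rational(5, 2)) = Mul(Add(-128, 31), Rational(5, 2)) = Mul(-97, Rational(5, 2)) = Rational(-485, 2)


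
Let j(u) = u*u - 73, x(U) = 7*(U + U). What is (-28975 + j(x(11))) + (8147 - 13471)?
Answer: -10656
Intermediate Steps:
x(U) = 14*U (x(U) = 7*(2*U) = 14*U)
j(u) = -73 + u² (j(u) = u² - 73 = -73 + u²)
(-28975 + j(x(11))) + (8147 - 13471) = (-28975 + (-73 + (14*11)²)) + (8147 - 13471) = (-28975 + (-73 + 154²)) - 5324 = (-28975 + (-73 + 23716)) - 5324 = (-28975 + 23643) - 5324 = -5332 - 5324 = -10656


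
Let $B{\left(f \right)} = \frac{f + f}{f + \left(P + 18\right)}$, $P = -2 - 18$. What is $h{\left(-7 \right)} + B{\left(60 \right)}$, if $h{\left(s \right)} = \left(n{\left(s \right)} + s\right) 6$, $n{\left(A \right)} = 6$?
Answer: $- \frac{114}{29} \approx -3.931$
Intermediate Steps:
$P = -20$ ($P = -2 - 18 = -20$)
$h{\left(s \right)} = 36 + 6 s$ ($h{\left(s \right)} = \left(6 + s\right) 6 = 36 + 6 s$)
$B{\left(f \right)} = \frac{2 f}{-2 + f}$ ($B{\left(f \right)} = \frac{f + f}{f + \left(-20 + 18\right)} = \frac{2 f}{f - 2} = \frac{2 f}{-2 + f}$)
$h{\left(-7 \right)} + B{\left(60 \right)} = \left(36 + 6 \left(-7\right)\right) + 2 \cdot 60 \frac{1}{-2 + 60} = \left(36 - 42\right) + 2 \cdot 60 \cdot \frac{1}{58} = -6 + 2 \cdot 60 \cdot \frac{1}{58} = -6 + \frac{60}{29} = - \frac{114}{29}$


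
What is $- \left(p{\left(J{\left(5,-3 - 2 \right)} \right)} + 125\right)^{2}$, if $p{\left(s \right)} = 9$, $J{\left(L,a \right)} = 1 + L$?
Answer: $-17956$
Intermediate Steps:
$- \left(p{\left(J{\left(5,-3 - 2 \right)} \right)} + 125\right)^{2} = - \left(9 + 125\right)^{2} = - 134^{2} = \left(-1\right) 17956 = -17956$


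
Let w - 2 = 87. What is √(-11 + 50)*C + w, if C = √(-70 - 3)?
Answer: 89 + I*√2847 ≈ 89.0 + 53.357*I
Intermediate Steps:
w = 89 (w = 2 + 87 = 89)
C = I*√73 (C = √(-73) = I*√73 ≈ 8.544*I)
√(-11 + 50)*C + w = √(-11 + 50)*(I*√73) + 89 = √39*(I*√73) + 89 = I*√2847 + 89 = 89 + I*√2847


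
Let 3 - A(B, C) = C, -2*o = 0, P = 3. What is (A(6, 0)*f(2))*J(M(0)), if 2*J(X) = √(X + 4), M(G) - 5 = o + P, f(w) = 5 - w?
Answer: 9*√3 ≈ 15.588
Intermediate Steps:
o = 0 (o = -½*0 = 0)
A(B, C) = 3 - C
M(G) = 8 (M(G) = 5 + (0 + 3) = 5 + 3 = 8)
J(X) = √(4 + X)/2 (J(X) = √(X + 4)/2 = √(4 + X)/2)
(A(6, 0)*f(2))*J(M(0)) = ((3 - 1*0)*(5 - 1*2))*(√(4 + 8)/2) = ((3 + 0)*(5 - 2))*(√12/2) = (3*3)*((2*√3)/2) = 9*√3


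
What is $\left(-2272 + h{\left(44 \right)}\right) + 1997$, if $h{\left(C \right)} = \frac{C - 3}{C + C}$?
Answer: $- \frac{24159}{88} \approx -274.53$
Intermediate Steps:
$h{\left(C \right)} = \frac{-3 + C}{2 C}$
$\left(-2272 + h{\left(44 \right)}\right) + 1997 = \left(-2272 + \frac{-3 + 44}{2 \cdot 44}\right) + 1997 = \left(-2272 + \frac{1}{2} \cdot \frac{1}{44} \cdot 41\right) + 1997 = \left(-2272 + \frac{41}{88}\right) + 1997 = - \frac{199895}{88} + 1997 = - \frac{24159}{88}$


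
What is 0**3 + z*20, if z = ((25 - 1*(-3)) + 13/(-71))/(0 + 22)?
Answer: 19750/781 ≈ 25.288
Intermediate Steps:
z = 1975/1562 (z = ((25 + 3) + 13*(-1/71))/22 = (28 - 13/71)*(1/22) = (1975/71)*(1/22) = 1975/1562 ≈ 1.2644)
0**3 + z*20 = 0**3 + (1975/1562)*20 = 0 + 19750/781 = 19750/781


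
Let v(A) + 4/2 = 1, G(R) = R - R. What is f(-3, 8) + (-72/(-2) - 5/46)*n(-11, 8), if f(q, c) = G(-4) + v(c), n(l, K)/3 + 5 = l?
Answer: -39647/23 ≈ -1723.8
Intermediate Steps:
n(l, K) = -15 + 3*l
G(R) = 0
v(A) = -1 (v(A) = -2 + 1 = -1)
f(q, c) = -1 (f(q, c) = 0 - 1 = -1)
f(-3, 8) + (-72/(-2) - 5/46)*n(-11, 8) = -1 + (-72/(-2) - 5/46)*(-15 + 3*(-11)) = -1 + (-72*(-½) - 5*1/46)*(-15 - 33) = -1 + (36 - 5/46)*(-48) = -1 + (1651/46)*(-48) = -1 - 39624/23 = -39647/23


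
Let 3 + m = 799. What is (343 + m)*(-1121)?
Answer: -1276819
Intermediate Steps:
m = 796 (m = -3 + 799 = 796)
(343 + m)*(-1121) = (343 + 796)*(-1121) = 1139*(-1121) = -1276819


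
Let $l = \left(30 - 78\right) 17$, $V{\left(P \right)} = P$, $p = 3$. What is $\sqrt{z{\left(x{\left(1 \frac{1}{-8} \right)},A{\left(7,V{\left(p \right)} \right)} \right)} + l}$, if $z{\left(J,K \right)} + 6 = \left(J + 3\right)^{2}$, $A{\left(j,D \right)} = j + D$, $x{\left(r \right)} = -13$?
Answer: $19 i \sqrt{2} \approx 26.87 i$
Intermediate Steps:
$l = -816$ ($l = \left(-48\right) 17 = -816$)
$A{\left(j,D \right)} = D + j$
$z{\left(J,K \right)} = -6 + \left(3 + J\right)^{2}$ ($z{\left(J,K \right)} = -6 + \left(J + 3\right)^{2} = -6 + \left(3 + J\right)^{2}$)
$\sqrt{z{\left(x{\left(1 \frac{1}{-8} \right)},A{\left(7,V{\left(p \right)} \right)} \right)} + l} = \sqrt{\left(-6 + \left(3 - 13\right)^{2}\right) - 816} = \sqrt{\left(-6 + \left(-10\right)^{2}\right) - 816} = \sqrt{\left(-6 + 100\right) - 816} = \sqrt{94 - 816} = \sqrt{-722} = 19 i \sqrt{2}$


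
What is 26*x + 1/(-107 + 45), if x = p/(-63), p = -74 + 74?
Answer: -1/62 ≈ -0.016129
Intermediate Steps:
p = 0
x = 0 (x = 0/(-63) = 0*(-1/63) = 0)
26*x + 1/(-107 + 45) = 26*0 + 1/(-107 + 45) = 0 + 1/(-62) = 0 - 1/62 = -1/62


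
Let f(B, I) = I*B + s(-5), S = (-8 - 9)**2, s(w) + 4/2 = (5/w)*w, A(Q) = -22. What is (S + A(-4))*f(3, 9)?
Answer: 8010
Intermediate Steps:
s(w) = 3 (s(w) = -2 + (5/w)*w = -2 + 5 = 3)
S = 289 (S = (-17)**2 = 289)
f(B, I) = 3 + B*I (f(B, I) = I*B + 3 = B*I + 3 = 3 + B*I)
(S + A(-4))*f(3, 9) = (289 - 22)*(3 + 3*9) = 267*(3 + 27) = 267*30 = 8010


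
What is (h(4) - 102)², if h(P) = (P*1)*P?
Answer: 7396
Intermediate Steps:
h(P) = P² (h(P) = P*P = P²)
(h(4) - 102)² = (4² - 102)² = (16 - 102)² = (-86)² = 7396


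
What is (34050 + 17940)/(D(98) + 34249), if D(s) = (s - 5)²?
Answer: 25995/21449 ≈ 1.2119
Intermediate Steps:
D(s) = (-5 + s)²
(34050 + 17940)/(D(98) + 34249) = (34050 + 17940)/((-5 + 98)² + 34249) = 51990/(93² + 34249) = 51990/(8649 + 34249) = 51990/42898 = 51990*(1/42898) = 25995/21449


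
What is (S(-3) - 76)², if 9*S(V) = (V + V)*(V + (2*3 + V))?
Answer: 5776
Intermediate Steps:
S(V) = 2*V*(6 + 2*V)/9 (S(V) = ((V + V)*(V + (2*3 + V)))/9 = ((2*V)*(V + (6 + V)))/9 = ((2*V)*(6 + 2*V))/9 = (2*V*(6 + 2*V))/9 = 2*V*(6 + 2*V)/9)
(S(-3) - 76)² = ((4/9)*(-3)*(3 - 3) - 76)² = ((4/9)*(-3)*0 - 76)² = (0 - 76)² = (-76)² = 5776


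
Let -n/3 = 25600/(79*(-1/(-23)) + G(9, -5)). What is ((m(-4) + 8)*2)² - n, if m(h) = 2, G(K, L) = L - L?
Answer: 1798000/79 ≈ 22760.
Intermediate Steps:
G(K, L) = 0
n = -1766400/79 (n = -76800/(79*(-1/(-23)) + 0) = -76800/(79*(-1*(-1/23)) + 0) = -76800/(79*(1/23) + 0) = -76800/(79/23 + 0) = -76800/79/23 = -76800*23/79 = -3*588800/79 = -1766400/79 ≈ -22360.)
((m(-4) + 8)*2)² - n = ((2 + 8)*2)² - 1*(-1766400/79) = (10*2)² + 1766400/79 = 20² + 1766400/79 = 400 + 1766400/79 = 1798000/79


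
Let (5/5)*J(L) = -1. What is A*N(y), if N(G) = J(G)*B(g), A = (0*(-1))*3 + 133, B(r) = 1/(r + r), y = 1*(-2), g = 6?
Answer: -133/12 ≈ -11.083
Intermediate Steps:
J(L) = -1
y = -2
B(r) = 1/(2*r)
A = 133 (A = 0*3 + 133 = 0 + 133 = 133)
N(G) = -1/12 (N(G) = -1/(2*6) = -1*1/12 = -1/12)
A*N(y) = 133*(-1/12) = -133/12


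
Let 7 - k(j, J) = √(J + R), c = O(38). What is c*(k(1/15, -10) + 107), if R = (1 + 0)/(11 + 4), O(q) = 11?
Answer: 1254 - 11*I*√2235/15 ≈ 1254.0 - 34.669*I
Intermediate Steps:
c = 11
R = 1/15 ≈ 0.066667
k(j, J) = 7 - √(1/15 + J) (k(j, J) = 7 - √(J + 1/15) = 7 - √(1/15 + J))
c*(k(1/15, -10) + 107) = 11*((7 - √(15 + 225*(-10))/15) + 107) = 11*((7 - √(15 - 2250)/15) + 107) = 11*((7 - I*√2235/15) + 107) = 11*(114 - I*√2235/15) = 1254 - 11*I*√2235/15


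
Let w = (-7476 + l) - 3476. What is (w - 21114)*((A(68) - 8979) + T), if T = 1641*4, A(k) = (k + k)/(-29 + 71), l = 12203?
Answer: 335333787/7 ≈ 4.7905e+7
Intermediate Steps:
w = 1251 (w = (-7476 + 12203) - 3476 = 4727 - 3476 = 1251)
A(k) = k/21 (A(k) = (2*k)/42 = (2*k)*(1/42) = k/21)
T = 6564
(w - 21114)*((A(68) - 8979) + T) = (1251 - 21114)*(((1/21)*68 - 8979) + 6564) = -19863*((68/21 - 8979) + 6564) = -19863*(-188491/21 + 6564) = -19863*(-50647/21) = 335333787/7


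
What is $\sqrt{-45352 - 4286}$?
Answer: $i \sqrt{49638} \approx 222.8 i$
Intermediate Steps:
$\sqrt{-45352 - 4286} = \sqrt{-49638} = i \sqrt{49638}$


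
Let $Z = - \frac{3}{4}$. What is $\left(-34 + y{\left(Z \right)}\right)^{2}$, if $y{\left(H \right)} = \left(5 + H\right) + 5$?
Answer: $\frac{9801}{16} \approx 612.56$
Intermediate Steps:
$Z = - \frac{3}{4}$ ($Z = \left(-3\right) \frac{1}{4} = - \frac{3}{4} \approx -0.75$)
$y{\left(H \right)} = 10 + H$
$\left(-34 + y{\left(Z \right)}\right)^{2} = \left(-34 + \left(10 - \frac{3}{4}\right)\right)^{2} = \left(-34 + \frac{37}{4}\right)^{2} = \left(- \frac{99}{4}\right)^{2} = \frac{9801}{16}$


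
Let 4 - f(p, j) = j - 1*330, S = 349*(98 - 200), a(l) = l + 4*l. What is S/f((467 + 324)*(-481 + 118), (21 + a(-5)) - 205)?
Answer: -11866/181 ≈ -65.558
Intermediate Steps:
a(l) = 5*l
S = -35598 (S = 349*(-102) = -35598)
f(p, j) = 334 - j (f(p, j) = 4 - (j - 1*330) = 4 - (j - 330) = 4 - (-330 + j) = 4 + (330 - j) = 334 - j)
S/f((467 + 324)*(-481 + 118), (21 + a(-5)) - 205) = -35598/(334 - ((21 + 5*(-5)) - 205)) = -35598/(334 - ((21 - 25) - 205)) = -35598/(334 - (-4 - 205)) = -35598/(334 - 1*(-209)) = -35598/(334 + 209) = -35598/543 = -35598*1/543 = -11866/181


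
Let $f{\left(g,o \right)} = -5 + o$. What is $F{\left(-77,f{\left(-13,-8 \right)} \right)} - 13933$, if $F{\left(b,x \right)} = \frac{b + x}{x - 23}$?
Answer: $- \frac{27861}{2} \approx -13931.0$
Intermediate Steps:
$F{\left(b,x \right)} = \frac{b + x}{-23 + x}$
$F{\left(-77,f{\left(-13,-8 \right)} \right)} - 13933 = \frac{-77 - 13}{-23 - 13} - 13933 = \frac{1}{-36} \left(-90\right) - 13933 = \left(- \frac{1}{36}\right) \left(-90\right) - 13933 = \frac{5}{2} - 13933 = - \frac{27861}{2}$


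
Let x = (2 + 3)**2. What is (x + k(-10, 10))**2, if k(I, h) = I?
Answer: 225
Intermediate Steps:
x = 25 (x = 5**2 = 25)
(x + k(-10, 10))**2 = (25 - 10)**2 = 15**2 = 225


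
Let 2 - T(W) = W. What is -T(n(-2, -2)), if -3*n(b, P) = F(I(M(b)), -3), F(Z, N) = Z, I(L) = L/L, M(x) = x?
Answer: -7/3 ≈ -2.3333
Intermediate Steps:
I(L) = 1
n(b, P) = -⅓ (n(b, P) = -⅓*1 = -⅓)
T(W) = 2 - W
-T(n(-2, -2)) = -(2 - 1*(-⅓)) = -(2 + ⅓) = -1*7/3 = -7/3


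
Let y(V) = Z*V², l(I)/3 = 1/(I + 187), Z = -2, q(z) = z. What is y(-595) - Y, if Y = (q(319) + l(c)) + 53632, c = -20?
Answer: -127254170/167 ≈ -7.6200e+5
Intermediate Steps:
l(I) = 3/(187 + I) (l(I) = 3/(I + 187) = 3/(187 + I))
y(V) = -2*V²
Y = 9009820/167 (Y = (319 + 3/(187 - 20)) + 53632 = (319 + 3/167) + 53632 = 53276/167 + 53632 = 9009820/167 ≈ 53951.)
y(-595) - Y = -2*(-595)² - 1*9009820/167 = -2*354025 - 9009820/167 = -708050 - 9009820/167 = -127254170/167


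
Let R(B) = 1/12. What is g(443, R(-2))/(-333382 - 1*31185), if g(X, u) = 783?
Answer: -783/364567 ≈ -0.0021478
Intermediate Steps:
R(B) = 1/12
g(443, R(-2))/(-333382 - 1*31185) = 783/(-333382 - 1*31185) = 783/(-333382 - 31185) = 783/(-364567) = 783*(-1/364567) = -783/364567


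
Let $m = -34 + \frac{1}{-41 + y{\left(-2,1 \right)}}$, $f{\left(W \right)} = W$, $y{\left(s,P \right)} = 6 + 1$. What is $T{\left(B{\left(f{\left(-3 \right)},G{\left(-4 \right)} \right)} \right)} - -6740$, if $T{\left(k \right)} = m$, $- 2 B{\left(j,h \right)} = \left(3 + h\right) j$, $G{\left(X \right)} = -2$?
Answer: $\frac{228003}{34} \approx 6706.0$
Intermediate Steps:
$y{\left(s,P \right)} = 7$
$m = - \frac{1157}{34}$ ($m = -34 + \frac{1}{-41 + 7} = -34 + \frac{1}{-34} = -34 - \frac{1}{34} = - \frac{1157}{34} \approx -34.029$)
$B{\left(j,h \right)} = - \frac{j \left(3 + h\right)}{2}$ ($B{\left(j,h \right)} = - \frac{\left(3 + h\right) j}{2} = - \frac{j \left(3 + h\right)}{2}$)
$T{\left(k \right)} = - \frac{1157}{34}$
$T{\left(B{\left(f{\left(-3 \right)},G{\left(-4 \right)} \right)} \right)} - -6740 = - \frac{1157}{34} - -6740 = - \frac{1157}{34} + 6740 = \frac{228003}{34}$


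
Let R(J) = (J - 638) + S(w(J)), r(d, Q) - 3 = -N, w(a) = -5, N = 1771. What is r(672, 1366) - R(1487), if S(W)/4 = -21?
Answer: -2533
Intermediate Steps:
S(W) = -84 (S(W) = 4*(-21) = -84)
r(d, Q) = -1768 (r(d, Q) = 3 - 1*1771 = 3 - 1771 = -1768)
R(J) = -722 + J (R(J) = (J - 638) - 84 = (-638 + J) - 84 = -722 + J)
r(672, 1366) - R(1487) = -1768 - (-722 + 1487) = -1768 - 1*765 = -1768 - 765 = -2533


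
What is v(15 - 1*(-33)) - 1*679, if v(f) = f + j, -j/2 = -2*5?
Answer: -611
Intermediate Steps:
j = 20 (j = -(-4)*5 = -2*(-10) = 20)
v(f) = 20 + f (v(f) = f + 20 = 20 + f)
v(15 - 1*(-33)) - 1*679 = (20 + (15 - 1*(-33))) - 1*679 = (20 + (15 + 33)) - 679 = (20 + 48) - 679 = 68 - 679 = -611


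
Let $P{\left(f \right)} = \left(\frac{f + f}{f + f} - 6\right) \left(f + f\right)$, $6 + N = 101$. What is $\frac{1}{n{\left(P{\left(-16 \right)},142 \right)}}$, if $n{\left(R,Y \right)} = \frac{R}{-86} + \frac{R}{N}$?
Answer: $- \frac{817}{144} \approx -5.6736$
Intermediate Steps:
$N = 95$ ($N = -6 + 101 = 95$)
$P{\left(f \right)} = - 10 f$ ($P{\left(f \right)} = \left(\frac{2 f}{2 f} - 6\right) 2 f = \left(2 f \frac{1}{2 f} - 6\right) 2 f = \left(1 - 6\right) 2 f = - 5 \cdot 2 f = - 10 f$)
$n{\left(R,Y \right)} = - \frac{9 R}{8170}$ ($n{\left(R,Y \right)} = \frac{R}{-86} + \frac{R}{95} = R \left(- \frac{1}{86}\right) + R \frac{1}{95} = - \frac{R}{86} + \frac{R}{95} = - \frac{9 R}{8170}$)
$\frac{1}{n{\left(P{\left(-16 \right)},142 \right)}} = \frac{1}{\left(- \frac{9}{8170}\right) \left(\left(-10\right) \left(-16\right)\right)} = \frac{1}{\left(- \frac{9}{8170}\right) 160} = \frac{1}{- \frac{144}{817}} = - \frac{817}{144}$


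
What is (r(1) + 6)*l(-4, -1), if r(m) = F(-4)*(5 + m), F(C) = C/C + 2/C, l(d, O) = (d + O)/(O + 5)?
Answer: -45/4 ≈ -11.250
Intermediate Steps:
l(d, O) = (O + d)/(5 + O)
F(C) = 1 + 2/C
r(m) = 5/2 + m/2 (r(m) = ((2 - 4)/(-4))*(5 + m) = (-¼*(-2))*(5 + m) = (5 + m)/2 = 5/2 + m/2)
(r(1) + 6)*l(-4, -1) = ((5/2 + (½)*1) + 6)*((-1 - 4)/(5 - 1)) = ((5/2 + ½) + 6)*(-5/4) = (3 + 6)*((¼)*(-5)) = 9*(-5/4) = -45/4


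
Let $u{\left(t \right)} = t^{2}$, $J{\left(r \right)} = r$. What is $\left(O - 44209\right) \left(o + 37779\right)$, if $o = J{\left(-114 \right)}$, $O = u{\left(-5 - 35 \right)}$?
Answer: $-1604867985$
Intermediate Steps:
$O = 1600$ ($O = \left(-5 - 35\right)^{2} = \left(-40\right)^{2} = 1600$)
$o = -114$
$\left(O - 44209\right) \left(o + 37779\right) = \left(1600 - 44209\right) \left(-114 + 37779\right) = \left(-42609\right) 37665 = -1604867985$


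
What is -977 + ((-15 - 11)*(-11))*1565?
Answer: 446613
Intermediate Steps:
-977 + ((-15 - 11)*(-11))*1565 = -977 - 26*(-11)*1565 = -977 + 286*1565 = -977 + 447590 = 446613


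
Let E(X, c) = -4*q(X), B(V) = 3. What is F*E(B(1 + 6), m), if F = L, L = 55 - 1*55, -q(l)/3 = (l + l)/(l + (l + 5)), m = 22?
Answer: 0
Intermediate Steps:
q(l) = -6*l/(5 + 2*l) (q(l) = -3*(l + l)/(l + (l + 5)) = -3*2*l/(l + (5 + l)) = -3*2*l/(5 + 2*l) = -6*l/(5 + 2*l))
E(X, c) = 24*X/(5 + 2*X) (E(X, c) = -(-24)*X/(5 + 2*X) = 24*X/(5 + 2*X))
L = 0 (L = 55 - 55 = 0)
F = 0
F*E(B(1 + 6), m) = 0*(24*3/(5 + 2*3)) = 0*(24*3/(5 + 6)) = 0*(24*3/11) = 0*(24*3*(1/11)) = 0*(72/11) = 0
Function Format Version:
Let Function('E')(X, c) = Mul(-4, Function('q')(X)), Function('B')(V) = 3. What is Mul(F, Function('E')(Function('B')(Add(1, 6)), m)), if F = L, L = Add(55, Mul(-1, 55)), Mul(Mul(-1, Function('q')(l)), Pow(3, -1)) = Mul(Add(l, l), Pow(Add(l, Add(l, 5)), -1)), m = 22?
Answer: 0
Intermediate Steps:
Function('q')(l) = Mul(-6, l, Pow(Add(5, Mul(2, l)), -1)) (Function('q')(l) = Mul(-3, Mul(Add(l, l), Pow(Add(l, Add(l, 5)), -1))) = Mul(-3, Mul(Mul(2, l), Pow(Add(l, Add(5, l)), -1))) = Mul(-3, Mul(Mul(2, l), Pow(Add(5, Mul(2, l)), -1))) = Mul(-3, Mul(2, l, Pow(Add(5, Mul(2, l)), -1))) = Mul(-6, l, Pow(Add(5, Mul(2, l)), -1)))
Function('E')(X, c) = Mul(24, X, Pow(Add(5, Mul(2, X)), -1)) (Function('E')(X, c) = Mul(-4, Mul(-6, X, Pow(Add(5, Mul(2, X)), -1))) = Mul(24, X, Pow(Add(5, Mul(2, X)), -1)))
L = 0 (L = Add(55, -55) = 0)
F = 0
Mul(F, Function('E')(Function('B')(Add(1, 6)), m)) = Mul(0, Mul(24, 3, Pow(Add(5, Mul(2, 3)), -1))) = Mul(0, Mul(24, 3, Pow(Add(5, 6), -1))) = Mul(0, Mul(24, 3, Pow(11, -1))) = Mul(0, Mul(24, 3, Rational(1, 11))) = Mul(0, Rational(72, 11)) = 0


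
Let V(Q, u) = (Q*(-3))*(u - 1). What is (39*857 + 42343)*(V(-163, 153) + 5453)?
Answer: 6044687246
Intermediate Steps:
V(Q, u) = -3*Q*(-1 + u) (V(Q, u) = (-3*Q)*(-1 + u) = -3*Q*(-1 + u))
(39*857 + 42343)*(V(-163, 153) + 5453) = (39*857 + 42343)*(3*(-163)*(1 - 1*153) + 5453) = (33423 + 42343)*(3*(-163)*(1 - 153) + 5453) = 75766*(3*(-163)*(-152) + 5453) = 75766*(74328 + 5453) = 75766*79781 = 6044687246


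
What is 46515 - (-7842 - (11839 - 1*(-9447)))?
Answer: 75643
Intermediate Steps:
46515 - (-7842 - (11839 - 1*(-9447))) = 46515 - (-7842 - (11839 + 9447)) = 46515 - (-7842 - 1*21286) = 46515 - (-7842 - 21286) = 46515 - 1*(-29128) = 46515 + 29128 = 75643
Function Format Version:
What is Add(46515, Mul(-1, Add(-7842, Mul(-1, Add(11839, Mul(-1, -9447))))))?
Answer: 75643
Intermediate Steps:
Add(46515, Mul(-1, Add(-7842, Mul(-1, Add(11839, Mul(-1, -9447)))))) = Add(46515, Mul(-1, Add(-7842, Mul(-1, Add(11839, 9447))))) = Add(46515, Mul(-1, Add(-7842, Mul(-1, 21286)))) = Add(46515, Mul(-1, Add(-7842, -21286))) = Add(46515, Mul(-1, -29128)) = Add(46515, 29128) = 75643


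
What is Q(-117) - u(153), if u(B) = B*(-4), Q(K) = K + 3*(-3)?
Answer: 486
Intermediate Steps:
Q(K) = -9 + K (Q(K) = K - 9 = -9 + K)
u(B) = -4*B
Q(-117) - u(153) = (-9 - 117) - (-4)*153 = -126 - 1*(-612) = -126 + 612 = 486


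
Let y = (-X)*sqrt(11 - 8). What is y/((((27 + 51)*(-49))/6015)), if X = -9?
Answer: -18045*sqrt(3)/1274 ≈ -24.533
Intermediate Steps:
y = 9*sqrt(3) (y = (-1*(-9))*sqrt(11 - 8) = 9*sqrt(3) ≈ 15.588)
y/((((27 + 51)*(-49))/6015)) = (9*sqrt(3))/((((27 + 51)*(-49))/6015)) = (9*sqrt(3))/(((78*(-49))*(1/6015))) = (9*sqrt(3))/((-3822*1/6015)) = (9*sqrt(3))/(-1274/2005) = (9*sqrt(3))*(-2005/1274) = -18045*sqrt(3)/1274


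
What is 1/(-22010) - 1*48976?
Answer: -1077961761/22010 ≈ -48976.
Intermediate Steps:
1/(-22010) - 1*48976 = -1/22010 - 48976 = -1077961761/22010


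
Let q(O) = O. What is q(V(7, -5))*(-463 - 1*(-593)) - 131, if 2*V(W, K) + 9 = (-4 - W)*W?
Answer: -5721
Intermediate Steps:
V(W, K) = -9/2 + W*(-4 - W)/2 (V(W, K) = -9/2 + ((-4 - W)*W)/2 = -9/2 + (W*(-4 - W))/2 = -9/2 + W*(-4 - W)/2)
q(V(7, -5))*(-463 - 1*(-593)) - 131 = (-9/2 - 2*7 - 1/2*7**2)*(-463 - 1*(-593)) - 131 = (-9/2 - 14 - 1/2*49)*(-463 + 593) - 131 = (-9/2 - 14 - 49/2)*130 - 131 = -43*130 - 131 = -5590 - 131 = -5721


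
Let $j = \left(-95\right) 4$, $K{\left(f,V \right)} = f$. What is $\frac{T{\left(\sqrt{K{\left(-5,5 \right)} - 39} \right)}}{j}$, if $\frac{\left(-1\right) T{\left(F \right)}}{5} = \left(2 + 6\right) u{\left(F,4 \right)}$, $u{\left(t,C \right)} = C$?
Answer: $\frac{8}{19} \approx 0.42105$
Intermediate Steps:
$j = -380$
$T{\left(F \right)} = -160$ ($T{\left(F \right)} = - 5 \left(2 + 6\right) 4 = - 5 \cdot 8 \cdot 4 = \left(-5\right) 32 = -160$)
$\frac{T{\left(\sqrt{K{\left(-5,5 \right)} - 39} \right)}}{j} = - \frac{160}{-380} = \left(-160\right) \left(- \frac{1}{380}\right) = \frac{8}{19}$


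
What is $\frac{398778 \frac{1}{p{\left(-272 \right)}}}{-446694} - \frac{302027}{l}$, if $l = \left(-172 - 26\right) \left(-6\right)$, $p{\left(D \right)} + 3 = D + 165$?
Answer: $- \frac{112424451613}{442227060} \approx -254.22$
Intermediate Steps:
$p{\left(D \right)} = 162 + D$ ($p{\left(D \right)} = -3 + \left(D + 165\right) = -3 + \left(165 + D\right) = 162 + D$)
$l = 1188$ ($l = \left(-198\right) \left(-6\right) = 1188$)
$\frac{398778 \frac{1}{p{\left(-272 \right)}}}{-446694} - \frac{302027}{l} = \frac{398778 \frac{1}{162 - 272}}{-446694} - \frac{302027}{1188} = \frac{398778}{-110} \left(- \frac{1}{446694}\right) - \frac{27457}{108} = 398778 \left(- \frac{1}{110}\right) \left(- \frac{1}{446694}\right) - \frac{27457}{108} = \left(- \frac{199389}{55}\right) \left(- \frac{1}{446694}\right) - \frac{27457}{108} = \frac{66463}{8189390} - \frac{27457}{108} = - \frac{112424451613}{442227060}$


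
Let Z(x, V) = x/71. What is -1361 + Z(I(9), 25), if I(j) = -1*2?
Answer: -96633/71 ≈ -1361.0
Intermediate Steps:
I(j) = -2
Z(x, V) = x/71 (Z(x, V) = x*(1/71) = x/71)
-1361 + Z(I(9), 25) = -1361 + (1/71)*(-2) = -1361 - 2/71 = -96633/71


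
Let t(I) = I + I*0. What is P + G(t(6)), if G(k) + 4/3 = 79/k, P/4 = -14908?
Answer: -357721/6 ≈ -59620.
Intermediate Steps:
P = -59632 (P = 4*(-14908) = -59632)
t(I) = I (t(I) = I + 0 = I)
G(k) = -4/3 + 79/k
P + G(t(6)) = -59632 + (-4/3 + 79/6) = -59632 + 71/6 = -357721/6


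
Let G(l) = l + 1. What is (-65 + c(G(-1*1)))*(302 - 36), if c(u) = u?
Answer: -17290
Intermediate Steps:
G(l) = 1 + l
(-65 + c(G(-1*1)))*(302 - 36) = (-65 + (1 - 1*1))*(302 - 36) = (-65 + (1 - 1))*266 = (-65 + 0)*266 = -65*266 = -17290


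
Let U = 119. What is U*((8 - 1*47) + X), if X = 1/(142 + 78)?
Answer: -1020901/220 ≈ -4640.5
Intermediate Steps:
X = 1/220 ≈ 0.0045455
U*((8 - 1*47) + X) = 119*((8 - 1*47) + 1/220) = 119*((8 - 47) + 1/220) = 119*(-39 + 1/220) = 119*(-8579/220) = -1020901/220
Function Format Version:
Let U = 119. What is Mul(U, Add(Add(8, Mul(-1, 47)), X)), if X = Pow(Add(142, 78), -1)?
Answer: Rational(-1020901, 220) ≈ -4640.5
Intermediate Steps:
X = Rational(1, 220) (X = Pow(220, -1) = Rational(1, 220) ≈ 0.0045455)
Mul(U, Add(Add(8, Mul(-1, 47)), X)) = Mul(119, Add(Add(8, Mul(-1, 47)), Rational(1, 220))) = Mul(119, Add(Add(8, -47), Rational(1, 220))) = Mul(119, Add(-39, Rational(1, 220))) = Mul(119, Rational(-8579, 220)) = Rational(-1020901, 220)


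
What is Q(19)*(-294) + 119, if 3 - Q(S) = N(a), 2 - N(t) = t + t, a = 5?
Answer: -3115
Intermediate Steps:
N(t) = 2 - 2*t (N(t) = 2 - (t + t) = 2 - 2*t)
Q(S) = 11 (Q(S) = 3 - (2 - 2*5) = 3 - (2 - 10) = 3 - 1*(-8) = 3 + 8 = 11)
Q(19)*(-294) + 119 = 11*(-294) + 119 = -3234 + 119 = -3115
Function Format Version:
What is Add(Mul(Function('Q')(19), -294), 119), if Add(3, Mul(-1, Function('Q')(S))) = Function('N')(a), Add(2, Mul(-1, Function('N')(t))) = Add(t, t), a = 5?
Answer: -3115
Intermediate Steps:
Function('N')(t) = Add(2, Mul(-2, t)) (Function('N')(t) = Add(2, Mul(-1, Add(t, t))) = Add(2, Mul(-1, Mul(2, t))) = Add(2, Mul(-2, t)))
Function('Q')(S) = 11 (Function('Q')(S) = Add(3, Mul(-1, Add(2, Mul(-2, 5)))) = Add(3, Mul(-1, Add(2, -10))) = Add(3, Mul(-1, -8)) = Add(3, 8) = 11)
Add(Mul(Function('Q')(19), -294), 119) = Add(Mul(11, -294), 119) = Add(-3234, 119) = -3115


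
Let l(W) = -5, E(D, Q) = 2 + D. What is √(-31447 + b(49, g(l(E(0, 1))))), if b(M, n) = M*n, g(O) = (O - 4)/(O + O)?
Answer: I*√3140290/10 ≈ 177.21*I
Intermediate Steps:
g(O) = (-4 + O)/(2*O) (g(O) = (-4 + O)/((2*O)) = (-4 + O)*(1/(2*O)) = (-4 + O)/(2*O))
√(-31447 + b(49, g(l(E(0, 1))))) = √(-31447 + 49*((½)*(-4 - 5)/(-5))) = √(-31447 + 49*((½)*(-⅕)*(-9))) = √(-31447 + 49*(9/10)) = √(-31447 + 441/10) = √(-314029/10) = I*√3140290/10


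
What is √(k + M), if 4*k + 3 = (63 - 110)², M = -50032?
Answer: I*√197922/2 ≈ 222.44*I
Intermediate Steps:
k = 1103/2 (k = -¾ + (63 - 110)²/4 = -¾ + (¼)*(-47)² = -¾ + (¼)*2209 = -¾ + 2209/4 = 1103/2 ≈ 551.50)
√(k + M) = √(1103/2 - 50032) = √(-98961/2) = I*√197922/2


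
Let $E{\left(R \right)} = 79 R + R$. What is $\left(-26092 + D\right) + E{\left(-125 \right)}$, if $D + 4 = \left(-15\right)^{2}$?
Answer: $-35871$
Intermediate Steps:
$E{\left(R \right)} = 80 R$
$D = 221$ ($D = -4 + \left(-15\right)^{2} = -4 + 225 = 221$)
$\left(-26092 + D\right) + E{\left(-125 \right)} = \left(-26092 + 221\right) + 80 \left(-125\right) = -25871 - 10000 = -35871$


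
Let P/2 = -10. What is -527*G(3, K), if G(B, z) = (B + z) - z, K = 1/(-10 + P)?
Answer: -1581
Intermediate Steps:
P = -20 (P = 2*(-10) = -20)
K = -1/30 (K = 1/(-10 - 20) = 1/(-30) = -1/30 ≈ -0.033333)
G(B, z) = B
-527*G(3, K) = -527*3 = -1581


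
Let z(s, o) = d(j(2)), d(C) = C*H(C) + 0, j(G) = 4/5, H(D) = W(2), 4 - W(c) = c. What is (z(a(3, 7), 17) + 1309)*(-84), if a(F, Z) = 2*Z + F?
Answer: -550452/5 ≈ -1.1009e+5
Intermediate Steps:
W(c) = 4 - c
H(D) = 2 (H(D) = 4 - 1*2 = 4 - 2 = 2)
j(G) = ⅘ (j(G) = 4*(⅕) = ⅘)
a(F, Z) = F + 2*Z
d(C) = 2*C (d(C) = C*2 + 0 = 2*C + 0 = 2*C)
z(s, o) = 8/5 (z(s, o) = 2*(⅘) = 8/5)
(z(a(3, 7), 17) + 1309)*(-84) = (8/5 + 1309)*(-84) = (6553/5)*(-84) = -550452/5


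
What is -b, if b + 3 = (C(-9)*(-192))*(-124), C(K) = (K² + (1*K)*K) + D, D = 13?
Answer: -4166397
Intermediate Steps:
C(K) = 13 + 2*K² (C(K) = (K² + (1*K)*K) + 13 = (K² + K*K) + 13 = (K² + K²) + 13 = 2*K² + 13 = 13 + 2*K²)
b = 4166397 (b = -3 + ((13 + 2*(-9)²)*(-192))*(-124) = -3 + ((13 + 2*81)*(-192))*(-124) = -3 + ((13 + 162)*(-192))*(-124) = -3 + (175*(-192))*(-124) = -3 - 33600*(-124) = -3 + 4166400 = 4166397)
-b = -1*4166397 = -4166397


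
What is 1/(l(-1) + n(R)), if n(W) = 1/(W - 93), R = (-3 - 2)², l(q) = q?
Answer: -68/69 ≈ -0.98551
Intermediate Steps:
R = 25 (R = (-5)² = 25)
n(W) = 1/(-93 + W)
1/(l(-1) + n(R)) = 1/(-1 + 1/(-93 + 25)) = 1/(-1 + 1/(-68)) = 1/(-1 - 1/68) = 1/(-69/68) = -68/69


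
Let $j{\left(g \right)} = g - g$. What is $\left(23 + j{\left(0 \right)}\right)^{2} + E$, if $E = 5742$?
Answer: $6271$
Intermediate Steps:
$j{\left(g \right)} = 0$
$\left(23 + j{\left(0 \right)}\right)^{2} + E = \left(23 + 0\right)^{2} + 5742 = 23^{2} + 5742 = 529 + 5742 = 6271$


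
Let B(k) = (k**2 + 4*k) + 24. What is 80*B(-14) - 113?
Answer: 13007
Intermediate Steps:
B(k) = 24 + k**2 + 4*k
80*B(-14) - 113 = 80*(24 + (-14)**2 + 4*(-14)) - 113 = 80*(24 + 196 - 56) - 113 = 80*164 - 113 = 13120 - 113 = 13007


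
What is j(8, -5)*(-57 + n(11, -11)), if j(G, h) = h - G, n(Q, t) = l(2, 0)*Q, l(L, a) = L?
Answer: 455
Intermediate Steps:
n(Q, t) = 2*Q
j(8, -5)*(-57 + n(11, -11)) = (-5 - 1*8)*(-57 + 2*11) = (-5 - 8)*(-57 + 22) = -13*(-35) = 455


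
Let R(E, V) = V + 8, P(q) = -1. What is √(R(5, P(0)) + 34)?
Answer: √41 ≈ 6.4031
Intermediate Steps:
R(E, V) = 8 + V
√(R(5, P(0)) + 34) = √((8 - 1) + 34) = √(7 + 34) = √41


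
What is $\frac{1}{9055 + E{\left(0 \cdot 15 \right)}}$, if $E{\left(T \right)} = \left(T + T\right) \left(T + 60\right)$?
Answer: $\frac{1}{9055} \approx 0.00011044$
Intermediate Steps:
$E{\left(T \right)} = 2 T \left(60 + T\right)$
$\frac{1}{9055 + E{\left(0 \cdot 15 \right)}} = \frac{1}{9055 + 2 \cdot 0 \cdot 15 \left(60 + 0 \cdot 15\right)} = \frac{1}{9055 + 2 \cdot 0 \left(60 + 0\right)} = \frac{1}{9055 + 2 \cdot 0 \cdot 60} = \frac{1}{9055 + 0} = \frac{1}{9055}$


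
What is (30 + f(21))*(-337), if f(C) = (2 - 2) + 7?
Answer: -12469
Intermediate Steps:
f(C) = 7 (f(C) = 0 + 7 = 7)
(30 + f(21))*(-337) = (30 + 7)*(-337) = 37*(-337) = -12469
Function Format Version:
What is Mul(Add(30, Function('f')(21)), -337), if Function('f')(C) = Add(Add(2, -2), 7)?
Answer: -12469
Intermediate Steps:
Function('f')(C) = 7 (Function('f')(C) = Add(0, 7) = 7)
Mul(Add(30, Function('f')(21)), -337) = Mul(Add(30, 7), -337) = Mul(37, -337) = -12469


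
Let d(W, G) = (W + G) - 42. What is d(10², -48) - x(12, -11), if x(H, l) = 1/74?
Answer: 739/74 ≈ 9.9865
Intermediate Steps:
x(H, l) = 1/74
d(W, G) = -42 + G + W (d(W, G) = (G + W) - 42 = -42 + G + W)
d(10², -48) - x(12, -11) = (-42 - 48 + 10²) - 1*1/74 = (-42 - 48 + 100) - 1/74 = 10 - 1/74 = 739/74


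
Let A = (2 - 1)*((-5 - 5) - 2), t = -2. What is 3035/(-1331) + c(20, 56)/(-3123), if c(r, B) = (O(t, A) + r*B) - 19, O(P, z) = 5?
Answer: -10950391/4156713 ≈ -2.6344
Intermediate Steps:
A = -12 (A = 1*(-10 - 2) = 1*(-12) = -12)
c(r, B) = -14 + B*r (c(r, B) = (5 + r*B) - 19 = (5 + B*r) - 19 = -14 + B*r)
3035/(-1331) + c(20, 56)/(-3123) = 3035/(-1331) + (-14 + 56*20)/(-3123) = 3035*(-1/1331) + (-14 + 1120)*(-1/3123) = -3035/1331 + 1106*(-1/3123) = -3035/1331 - 1106/3123 = -10950391/4156713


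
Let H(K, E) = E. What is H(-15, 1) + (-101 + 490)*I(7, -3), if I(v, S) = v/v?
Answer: 390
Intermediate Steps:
I(v, S) = 1
H(-15, 1) + (-101 + 490)*I(7, -3) = 1 + (-101 + 490)*1 = 1 + 389*1 = 1 + 389 = 390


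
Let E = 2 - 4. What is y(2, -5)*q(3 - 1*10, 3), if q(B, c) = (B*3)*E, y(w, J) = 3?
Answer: 126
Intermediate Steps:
E = -2
q(B, c) = -6*B (q(B, c) = (B*3)*(-2) = (3*B)*(-2) = -6*B)
y(2, -5)*q(3 - 1*10, 3) = 3*(-6*(3 - 1*10)) = 3*(-6*(3 - 10)) = 3*(-6*(-7)) = 3*42 = 126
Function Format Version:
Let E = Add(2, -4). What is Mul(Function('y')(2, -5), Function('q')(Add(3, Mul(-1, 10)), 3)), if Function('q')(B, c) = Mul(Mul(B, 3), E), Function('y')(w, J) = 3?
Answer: 126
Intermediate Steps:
E = -2
Function('q')(B, c) = Mul(-6, B) (Function('q')(B, c) = Mul(Mul(B, 3), -2) = Mul(Mul(3, B), -2) = Mul(-6, B))
Mul(Function('y')(2, -5), Function('q')(Add(3, Mul(-1, 10)), 3)) = Mul(3, Mul(-6, Add(3, Mul(-1, 10)))) = Mul(3, Mul(-6, Add(3, -10))) = Mul(3, Mul(-6, -7)) = Mul(3, 42) = 126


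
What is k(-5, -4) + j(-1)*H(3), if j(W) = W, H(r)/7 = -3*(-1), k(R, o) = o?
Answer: -25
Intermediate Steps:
H(r) = 21 (H(r) = 7*(-3*(-1)) = 7*3 = 21)
k(-5, -4) + j(-1)*H(3) = -4 - 1*21 = -4 - 21 = -25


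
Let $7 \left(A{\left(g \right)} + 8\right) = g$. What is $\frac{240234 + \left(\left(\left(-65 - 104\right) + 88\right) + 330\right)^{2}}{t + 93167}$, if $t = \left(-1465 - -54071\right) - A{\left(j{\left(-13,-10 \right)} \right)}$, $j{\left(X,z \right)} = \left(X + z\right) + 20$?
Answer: $\frac{423129}{204094} \approx 2.0732$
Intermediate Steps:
$j{\left(X,z \right)} = 20 + X + z$
$A{\left(g \right)} = -8 + \frac{g}{7}$
$t = \frac{368301}{7}$ ($t = \left(-1465 - -54071\right) - \left(-8 + \frac{20 - 13 - 10}{7}\right) = \left(-1465 + 54071\right) - \left(-8 + \frac{1}{7} \left(-3\right)\right) = 52606 - \left(-8 - \frac{3}{7}\right) = 52606 - - \frac{59}{7} = 52606 + \frac{59}{7} = \frac{368301}{7} \approx 52614.0$)
$\frac{240234 + \left(\left(\left(-65 - 104\right) + 88\right) + 330\right)^{2}}{t + 93167} = \frac{240234 + \left(\left(\left(-65 - 104\right) + 88\right) + 330\right)^{2}}{\frac{368301}{7} + 93167} = \frac{240234 + \left(\left(-169 + 88\right) + 330\right)^{2}}{\frac{1020470}{7}} = \left(240234 + \left(-81 + 330\right)^{2}\right) \frac{7}{1020470} = \left(240234 + 249^{2}\right) \frac{7}{1020470} = \left(240234 + 62001\right) \frac{7}{1020470} = 302235 \cdot \frac{7}{1020470} = \frac{423129}{204094}$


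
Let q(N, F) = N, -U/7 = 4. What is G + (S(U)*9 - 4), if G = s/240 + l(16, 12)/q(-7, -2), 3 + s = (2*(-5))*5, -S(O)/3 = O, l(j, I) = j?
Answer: 1259149/1680 ≈ 749.49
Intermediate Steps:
U = -28 (U = -7*4 = -28)
S(O) = -3*O
s = -53 (s = -3 + (2*(-5))*5 = -3 - 10*5 = -3 - 50 = -53)
G = -4211/1680 (G = -53/240 + 16/(-7) = -53*1/240 + 16*(-⅐) = -53/240 - 16/7 = -4211/1680 ≈ -2.5065)
G + (S(U)*9 - 4) = -4211/1680 + (-3*(-28)*9 - 4) = -4211/1680 + (84*9 - 4) = -4211/1680 + (756 - 4) = -4211/1680 + 752 = 1259149/1680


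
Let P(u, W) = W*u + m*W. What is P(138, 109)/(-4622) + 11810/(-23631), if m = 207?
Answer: -943229575/109222482 ≈ -8.6358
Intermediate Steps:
P(u, W) = 207*W + W*u (P(u, W) = W*u + 207*W = 207*W + W*u)
P(138, 109)/(-4622) + 11810/(-23631) = (109*(207 + 138))/(-4622) + 11810/(-23631) = (109*345)*(-1/4622) + 11810*(-1/23631) = 37605*(-1/4622) - 11810/23631 = -37605/4622 - 11810/23631 = -943229575/109222482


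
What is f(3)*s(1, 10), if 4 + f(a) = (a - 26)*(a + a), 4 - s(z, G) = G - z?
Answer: 710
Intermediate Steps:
s(z, G) = 4 + z - G (s(z, G) = 4 - (G - z) = 4 + (z - G) = 4 + z - G)
f(a) = -4 + 2*a*(-26 + a) (f(a) = -4 + (a - 26)*(a + a) = -4 + (-26 + a)*(2*a) = -4 + 2*a*(-26 + a))
f(3)*s(1, 10) = (-4 - 52*3 + 2*3**2)*(4 + 1 - 1*10) = (-4 - 156 + 2*9)*(4 + 1 - 10) = (-4 - 156 + 18)*(-5) = -142*(-5) = 710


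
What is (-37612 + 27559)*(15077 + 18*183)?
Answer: -184683663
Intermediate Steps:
(-37612 + 27559)*(15077 + 18*183) = -10053*(15077 + 3294) = -10053*18371 = -184683663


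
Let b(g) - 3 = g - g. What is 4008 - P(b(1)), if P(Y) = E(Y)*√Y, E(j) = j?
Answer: 4008 - 3*√3 ≈ 4002.8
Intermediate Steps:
b(g) = 3 (b(g) = 3 + (g - g) = 3 + 0 = 3)
P(Y) = Y^(3/2) (P(Y) = Y*√Y = Y^(3/2))
4008 - P(b(1)) = 4008 - 3^(3/2) = 4008 - 3*√3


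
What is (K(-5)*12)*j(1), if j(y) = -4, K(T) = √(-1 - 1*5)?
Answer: -48*I*√6 ≈ -117.58*I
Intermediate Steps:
K(T) = I*√6 (K(T) = √(-1 - 5) = √(-6) = I*√6)
(K(-5)*12)*j(1) = ((I*√6)*12)*(-4) = (12*I*√6)*(-4) = -48*I*√6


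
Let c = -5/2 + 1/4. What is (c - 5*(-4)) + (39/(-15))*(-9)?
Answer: 823/20 ≈ 41.150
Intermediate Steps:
c = -9/4 (c = -5*½ + 1*(¼) = -5/2 + ¼ = -9/4 ≈ -2.2500)
(c - 5*(-4)) + (39/(-15))*(-9) = (-9/4 - 5*(-4)) + (39/(-15))*(-9) = (-9/4 + 20) + (39*(-1/15))*(-9) = 71/4 - 13/5*(-9) = 71/4 + 117/5 = 823/20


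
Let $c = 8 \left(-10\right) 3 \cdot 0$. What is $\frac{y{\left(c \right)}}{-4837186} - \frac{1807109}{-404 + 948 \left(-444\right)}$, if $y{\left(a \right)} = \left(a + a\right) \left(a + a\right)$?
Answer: $\frac{1807109}{421316} \approx 4.2892$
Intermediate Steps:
$c = 0$ ($c = \left(-80\right) 0 = 0$)
$y{\left(a \right)} = 4 a^{2}$ ($y{\left(a \right)} = 2 a 2 a = 4 a^{2}$)
$\frac{y{\left(c \right)}}{-4837186} - \frac{1807109}{-404 + 948 \left(-444\right)} = \frac{4 \cdot 0^{2}}{-4837186} - \frac{1807109}{-404 + 948 \left(-444\right)} = 4 \cdot 0 \left(- \frac{1}{4837186}\right) - \frac{1807109}{-404 - 420912} = 0 \left(- \frac{1}{4837186}\right) - \frac{1807109}{-421316} = 0 - - \frac{1807109}{421316} = 0 + \frac{1807109}{421316} = \frac{1807109}{421316}$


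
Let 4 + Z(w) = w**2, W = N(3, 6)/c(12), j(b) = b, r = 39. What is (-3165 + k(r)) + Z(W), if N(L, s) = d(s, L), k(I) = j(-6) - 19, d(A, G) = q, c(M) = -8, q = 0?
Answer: -3194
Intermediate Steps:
d(A, G) = 0
k(I) = -25 (k(I) = -6 - 19 = -25)
N(L, s) = 0
W = 0 (W = 0/(-8) = 0*(-1/8) = 0)
Z(w) = -4 + w**2
(-3165 + k(r)) + Z(W) = (-3165 - 25) + (-4 + 0**2) = -3190 + (-4 + 0) = -3190 - 4 = -3194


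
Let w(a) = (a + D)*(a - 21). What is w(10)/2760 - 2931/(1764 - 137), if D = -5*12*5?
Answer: -289943/449052 ≈ -0.64568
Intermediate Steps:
D = -300 (D = -60*5 = -300)
w(a) = (-300 + a)*(-21 + a) (w(a) = (a - 300)*(a - 21) = (-300 + a)*(-21 + a))
w(10)/2760 - 2931/(1764 - 137) = (6300 + 10**2 - 321*10)/2760 - 2931/(1764 - 137) = (6300 + 100 - 3210)*(1/2760) - 2931/1627 = 3190*(1/2760) - 2931*1/1627 = 319/276 - 2931/1627 = -289943/449052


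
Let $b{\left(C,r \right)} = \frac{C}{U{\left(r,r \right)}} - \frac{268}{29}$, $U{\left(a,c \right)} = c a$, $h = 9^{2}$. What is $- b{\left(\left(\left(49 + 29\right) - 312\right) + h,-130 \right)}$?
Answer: $\frac{4533637}{490100} \approx 9.2504$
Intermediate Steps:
$h = 81$
$U{\left(a,c \right)} = a c$
$b{\left(C,r \right)} = - \frac{268}{29} + \frac{C}{r^{2}}$ ($b{\left(C,r \right)} = \frac{C}{r r} - \frac{268}{29} = \frac{C}{r^{2}} - \frac{268}{29} = - \frac{268}{29} + \frac{C}{r^{2}}$)
$- b{\left(\left(\left(49 + 29\right) - 312\right) + h,-130 \right)} = - (- \frac{268}{29} + \frac{\left(\left(49 + 29\right) - 312\right) + 81}{16900}) = - (- \frac{268}{29} + \left(\left(78 - 312\right) + 81\right) \frac{1}{16900}) = - (- \frac{268}{29} + \left(-234 + 81\right) \frac{1}{16900}) = - (- \frac{268}{29} - \frac{153}{16900}) = \left(-1\right) \left(- \frac{4533637}{490100}\right) = \frac{4533637}{490100}$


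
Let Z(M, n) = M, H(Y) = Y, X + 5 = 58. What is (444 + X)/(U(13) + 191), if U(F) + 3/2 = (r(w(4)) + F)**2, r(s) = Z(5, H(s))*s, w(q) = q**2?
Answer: 994/17677 ≈ 0.056231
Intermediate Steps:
X = 53 (X = -5 + 58 = 53)
r(s) = 5*s
U(F) = -3/2 + (80 + F)**2 (U(F) = -3/2 + (5*4**2 + F)**2 = -3/2 + (5*16 + F)**2 = -3/2 + (80 + F)**2)
(444 + X)/(U(13) + 191) = (444 + 53)/((-3/2 + (80 + 13)**2) + 191) = 497/((-3/2 + 93**2) + 191) = 497/((-3/2 + 8649) + 191) = 497/(17295/2 + 191) = 497/(17677/2) = 497*(2/17677) = 994/17677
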